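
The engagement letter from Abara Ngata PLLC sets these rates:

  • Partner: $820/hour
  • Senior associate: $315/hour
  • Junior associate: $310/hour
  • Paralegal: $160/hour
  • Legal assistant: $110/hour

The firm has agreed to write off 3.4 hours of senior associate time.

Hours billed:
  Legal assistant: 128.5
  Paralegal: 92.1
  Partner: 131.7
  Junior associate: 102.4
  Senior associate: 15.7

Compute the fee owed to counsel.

Partner: 131.7 × $820 = $107,994.00
Senior associate: 15.7 × $315 = $4,945.50
Junior associate: 102.4 × $310 = $31,744.00
Paralegal: 92.1 × $160 = $14,736.00
Legal assistant: 128.5 × $110 = $14,135.00
Subtotal: $173,554.50
Write-off: 3.4 × $315 = $1,071.00
Total: $173,554.50 − $1,071.00 = $172,483.50

$172,483.50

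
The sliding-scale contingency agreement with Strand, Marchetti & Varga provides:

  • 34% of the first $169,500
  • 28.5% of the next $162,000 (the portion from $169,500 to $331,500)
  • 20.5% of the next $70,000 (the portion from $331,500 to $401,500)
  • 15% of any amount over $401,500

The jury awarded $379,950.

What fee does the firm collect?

First $169,500 at 34% = $57,630.00
Next $162,000 at 28.5% = $46,170.00
Remaining $48,450 at 20.5% = $9,932.25
Fee: $57,630.00 + $46,170.00 + $9,932.25 = $113,732.25

$113,732.25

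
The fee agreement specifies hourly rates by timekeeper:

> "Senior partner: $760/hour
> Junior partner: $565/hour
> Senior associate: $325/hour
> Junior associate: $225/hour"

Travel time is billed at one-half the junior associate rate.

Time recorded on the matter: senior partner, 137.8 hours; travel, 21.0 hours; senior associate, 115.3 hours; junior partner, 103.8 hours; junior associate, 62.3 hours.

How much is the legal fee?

Senior partner: 137.8 × $760 = $104,728.00
Junior partner: 103.8 × $565 = $58,647.00
Senior associate: 115.3 × $325 = $37,472.50
Junior associate: 62.3 × $225 = $14,017.50
Subtotal: $104,728.00 + $58,647.00 + $37,472.50 + $14,017.50 = $214,865.00
Travel: 21.0 × ($225 ÷ 2) = 21.0 × $112.50 = $2,362.50
Total: $214,865.00 + $2,362.50 = $217,227.50

$217,227.50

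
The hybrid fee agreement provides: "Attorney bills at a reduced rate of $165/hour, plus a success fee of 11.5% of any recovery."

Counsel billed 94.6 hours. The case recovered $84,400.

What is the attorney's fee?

Hourly: 94.6 × $165 = $15,609.00
Success fee: 11.5% of $84,400 = $9,706.00
Total: $15,609.00 + $9,706.00 = $25,315.00

$25,315.00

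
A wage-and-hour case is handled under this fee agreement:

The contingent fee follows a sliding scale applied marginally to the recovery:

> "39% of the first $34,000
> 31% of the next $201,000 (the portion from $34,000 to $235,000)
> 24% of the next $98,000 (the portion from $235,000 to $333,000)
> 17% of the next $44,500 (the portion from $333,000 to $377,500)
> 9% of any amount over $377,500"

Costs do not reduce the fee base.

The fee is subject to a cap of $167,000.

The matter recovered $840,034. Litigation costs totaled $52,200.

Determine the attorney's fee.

$148,283.06

Fee base is the gross recovery, $840,034; costs are reimbursed separately.
First $34,000 at 39% = $13,260.00
Next $201,000 at 31% = $62,310.00
Next $98,000 at 24% = $23,520.00
Next $44,500 at 17% = $7,565.00
Remaining $462,534 at 9% = $41,628.06
Fee: $13,260.00 + $62,310.00 + $23,520.00 + $7,565.00 + $41,628.06 = $148,283.06
$148,283.06 is under the $167,000 cap.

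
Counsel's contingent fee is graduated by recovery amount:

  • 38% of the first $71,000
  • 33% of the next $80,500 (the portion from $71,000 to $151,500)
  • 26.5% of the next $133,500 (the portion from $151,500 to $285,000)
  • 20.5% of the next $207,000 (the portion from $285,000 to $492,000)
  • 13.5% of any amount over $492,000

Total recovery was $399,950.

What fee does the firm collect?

$112,487.25

First $71,000 at 38% = $26,980.00
Next $80,500 at 33% = $26,565.00
Next $133,500 at 26.5% = $35,377.50
Remaining $114,950 at 20.5% = $23,564.75
Fee: $26,980.00 + $26,565.00 + $35,377.50 + $23,564.75 = $112,487.25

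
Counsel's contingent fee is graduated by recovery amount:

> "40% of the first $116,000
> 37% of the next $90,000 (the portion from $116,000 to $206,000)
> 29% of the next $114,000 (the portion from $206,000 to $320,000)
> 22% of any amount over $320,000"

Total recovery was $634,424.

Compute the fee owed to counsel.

$181,933.28

First $116,000 at 40% = $46,400.00
Next $90,000 at 37% = $33,300.00
Next $114,000 at 29% = $33,060.00
Remaining $314,424 at 22% = $69,173.28
Fee: $46,400.00 + $33,300.00 + $33,060.00 + $69,173.28 = $181,933.28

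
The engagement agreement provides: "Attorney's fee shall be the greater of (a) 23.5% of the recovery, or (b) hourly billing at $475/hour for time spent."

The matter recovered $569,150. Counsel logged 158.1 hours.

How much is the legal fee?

(a) 23.5% of $569,150 = $133,750.25
(b) 158.1 × $475 = $75,097.50
The greater is (a): $133,750.25.

$133,750.25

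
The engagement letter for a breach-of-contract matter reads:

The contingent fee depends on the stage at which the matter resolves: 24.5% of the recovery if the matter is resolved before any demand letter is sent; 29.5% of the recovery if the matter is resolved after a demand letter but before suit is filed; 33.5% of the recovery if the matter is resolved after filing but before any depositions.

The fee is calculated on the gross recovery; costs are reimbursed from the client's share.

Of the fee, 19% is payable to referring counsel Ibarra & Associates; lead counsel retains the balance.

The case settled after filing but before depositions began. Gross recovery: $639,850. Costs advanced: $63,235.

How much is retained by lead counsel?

Fee base is the gross recovery, $639,850; costs are reimbursed separately.
The matter settled after filing but before depositions began, so the 33.5% rate applies.
$639,850 × 33.5% = $214,349.75
Referral share: 19% of $214,349.75 = $40,726.45; lead counsel retains $214,349.75 − $40,726.45 = $173,623.30.

$173,623.30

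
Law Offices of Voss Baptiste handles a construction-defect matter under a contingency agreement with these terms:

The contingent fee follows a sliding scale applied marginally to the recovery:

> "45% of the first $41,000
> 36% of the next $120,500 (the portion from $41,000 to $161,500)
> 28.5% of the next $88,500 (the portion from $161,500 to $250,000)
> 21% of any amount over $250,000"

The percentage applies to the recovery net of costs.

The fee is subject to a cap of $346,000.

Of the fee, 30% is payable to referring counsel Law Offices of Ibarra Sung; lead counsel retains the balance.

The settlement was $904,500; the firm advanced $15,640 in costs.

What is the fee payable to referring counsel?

Fee base (net of costs): $904,500 − $15,640 = $888,860
First $41,000 at 45% = $18,450.00
Next $120,500 at 36% = $43,380.00
Next $88,500 at 28.5% = $25,222.50
Remaining $638,860 at 21% = $134,160.60
Fee: $18,450.00 + $43,380.00 + $25,222.50 + $134,160.60 = $221,213.10
$221,213.10 is under the $346,000 cap.
Referral share: 30% of $221,213.10 = $66,363.93; lead counsel retains $221,213.10 − $66,363.93 = $154,849.17.

$66,363.93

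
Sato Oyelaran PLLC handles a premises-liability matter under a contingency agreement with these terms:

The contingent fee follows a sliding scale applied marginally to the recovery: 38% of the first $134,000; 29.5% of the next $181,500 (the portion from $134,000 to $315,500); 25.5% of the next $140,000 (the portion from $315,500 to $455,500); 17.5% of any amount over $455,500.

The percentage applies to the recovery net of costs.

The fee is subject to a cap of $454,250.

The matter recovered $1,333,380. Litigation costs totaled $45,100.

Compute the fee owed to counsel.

Fee base (net of costs): $1,333,380 − $45,100 = $1,288,280
First $134,000 at 38% = $50,920.00
Next $181,500 at 29.5% = $53,542.50
Next $140,000 at 25.5% = $35,700.00
Remaining $832,780 at 17.5% = $145,736.50
Fee: $50,920.00 + $53,542.50 + $35,700.00 + $145,736.50 = $285,899.00
$285,899.00 is under the $454,250 cap.

$285,899.00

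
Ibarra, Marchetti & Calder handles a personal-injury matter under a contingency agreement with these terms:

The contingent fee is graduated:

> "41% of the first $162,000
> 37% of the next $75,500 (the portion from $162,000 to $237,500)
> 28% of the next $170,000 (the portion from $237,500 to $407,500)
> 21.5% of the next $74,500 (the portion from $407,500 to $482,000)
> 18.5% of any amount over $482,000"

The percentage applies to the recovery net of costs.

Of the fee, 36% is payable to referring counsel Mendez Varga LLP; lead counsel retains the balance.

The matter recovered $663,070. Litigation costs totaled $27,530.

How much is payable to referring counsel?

$67,095.86

Fee base (net of costs): $663,070 − $27,530 = $635,540
First $162,000 at 41% = $66,420.00
Next $75,500 at 37% = $27,935.00
Next $170,000 at 28% = $47,600.00
Next $74,500 at 21.5% = $16,017.50
Remaining $153,540 at 18.5% = $28,404.90
Fee: $66,420.00 + $27,935.00 + $47,600.00 + $16,017.50 + $28,404.90 = $186,377.40
Referral share: 36% of $186,377.40 = $67,095.86; lead counsel retains $186,377.40 − $67,095.86 = $119,281.54.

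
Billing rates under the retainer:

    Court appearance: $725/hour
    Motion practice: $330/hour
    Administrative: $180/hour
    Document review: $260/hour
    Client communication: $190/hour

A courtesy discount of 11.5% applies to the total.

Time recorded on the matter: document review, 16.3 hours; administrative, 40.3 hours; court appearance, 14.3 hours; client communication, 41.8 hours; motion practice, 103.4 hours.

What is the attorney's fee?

Court appearance: 14.3 × $725 = $10,367.50
Motion practice: 103.4 × $330 = $34,122.00
Administrative: 40.3 × $180 = $7,254.00
Document review: 16.3 × $260 = $4,238.00
Client communication: 41.8 × $190 = $7,942.00
Subtotal: $63,923.50
Less 11.5% discount: −$7,351.20
Total: $63,923.50 − $7,351.20 = $56,572.30

$56,572.30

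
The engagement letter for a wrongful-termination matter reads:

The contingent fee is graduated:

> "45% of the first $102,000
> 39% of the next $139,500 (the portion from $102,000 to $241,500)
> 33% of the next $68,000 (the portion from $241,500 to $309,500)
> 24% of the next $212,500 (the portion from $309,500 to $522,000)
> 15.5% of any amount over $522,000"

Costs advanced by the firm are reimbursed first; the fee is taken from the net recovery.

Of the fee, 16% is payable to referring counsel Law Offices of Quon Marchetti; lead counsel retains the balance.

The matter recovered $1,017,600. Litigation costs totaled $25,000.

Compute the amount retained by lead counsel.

$207,217.92

Fee base (net of costs): $1,017,600 − $25,000 = $992,600
First $102,000 at 45% = $45,900.00
Next $139,500 at 39% = $54,405.00
Next $68,000 at 33% = $22,440.00
Next $212,500 at 24% = $51,000.00
Remaining $470,600 at 15.5% = $72,943.00
Fee: $45,900.00 + $54,405.00 + $22,440.00 + $51,000.00 + $72,943.00 = $246,688.00
Referral share: 16% of $246,688.00 = $39,470.08; lead counsel retains $246,688.00 − $39,470.08 = $207,217.92.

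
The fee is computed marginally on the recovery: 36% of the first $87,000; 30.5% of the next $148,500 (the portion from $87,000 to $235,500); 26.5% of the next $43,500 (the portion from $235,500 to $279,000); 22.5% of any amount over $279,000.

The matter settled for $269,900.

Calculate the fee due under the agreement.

$85,728.50

First $87,000 at 36% = $31,320.00
Next $148,500 at 30.5% = $45,292.50
Remaining $34,400 at 26.5% = $9,116.00
Fee: $31,320.00 + $45,292.50 + $9,116.00 = $85,728.50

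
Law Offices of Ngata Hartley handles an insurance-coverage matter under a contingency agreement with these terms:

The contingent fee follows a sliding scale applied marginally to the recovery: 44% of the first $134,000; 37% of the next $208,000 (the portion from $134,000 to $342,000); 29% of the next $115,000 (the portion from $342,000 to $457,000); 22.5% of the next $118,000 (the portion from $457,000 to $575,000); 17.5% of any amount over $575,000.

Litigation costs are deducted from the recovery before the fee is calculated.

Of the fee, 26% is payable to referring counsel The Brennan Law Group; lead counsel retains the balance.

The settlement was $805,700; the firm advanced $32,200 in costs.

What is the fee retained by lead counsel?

$170,612.55

Fee base (net of costs): $805,700 − $32,200 = $773,500
First $134,000 at 44% = $58,960.00
Next $208,000 at 37% = $76,960.00
Next $115,000 at 29% = $33,350.00
Next $118,000 at 22.5% = $26,550.00
Remaining $198,500 at 17.5% = $34,737.50
Fee: $58,960.00 + $76,960.00 + $33,350.00 + $26,550.00 + $34,737.50 = $230,557.50
Referral share: 26% of $230,557.50 = $59,944.95; lead counsel retains $230,557.50 − $59,944.95 = $170,612.55.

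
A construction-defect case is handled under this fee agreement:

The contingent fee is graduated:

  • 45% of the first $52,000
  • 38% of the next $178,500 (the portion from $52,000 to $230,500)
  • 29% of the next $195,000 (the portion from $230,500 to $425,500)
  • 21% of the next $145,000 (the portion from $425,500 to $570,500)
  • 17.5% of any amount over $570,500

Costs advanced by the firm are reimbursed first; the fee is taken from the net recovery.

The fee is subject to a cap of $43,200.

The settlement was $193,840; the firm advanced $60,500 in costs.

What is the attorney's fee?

$43,200.00

Fee base (net of costs): $193,840 − $60,500 = $133,340
First $52,000 at 45% = $23,400.00
Remaining $81,340 at 38% = $30,909.20
Fee: $23,400.00 + $30,909.20 = $54,309.20
$54,309.20 exceeds the $43,200 cap, so the fee is capped at $43,200.00.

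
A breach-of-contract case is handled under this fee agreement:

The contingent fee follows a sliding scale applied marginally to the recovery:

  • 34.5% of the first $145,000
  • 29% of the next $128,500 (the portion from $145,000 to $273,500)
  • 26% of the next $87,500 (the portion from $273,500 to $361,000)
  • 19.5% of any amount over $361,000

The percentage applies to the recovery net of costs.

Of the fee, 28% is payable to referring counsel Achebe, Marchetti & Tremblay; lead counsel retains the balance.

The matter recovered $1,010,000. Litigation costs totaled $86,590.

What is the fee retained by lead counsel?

Fee base (net of costs): $1,010,000 − $86,590 = $923,410
First $145,000 at 34.5% = $50,025.00
Next $128,500 at 29% = $37,265.00
Next $87,500 at 26% = $22,750.00
Remaining $562,410 at 19.5% = $109,669.95
Fee: $50,025.00 + $37,265.00 + $22,750.00 + $109,669.95 = $219,709.95
Referral share: 28% of $219,709.95 = $61,518.79; lead counsel retains $219,709.95 − $61,518.79 = $158,191.16.

$158,191.16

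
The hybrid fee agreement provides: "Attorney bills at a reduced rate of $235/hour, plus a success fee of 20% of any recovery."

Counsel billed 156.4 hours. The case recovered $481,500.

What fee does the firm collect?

Hourly: 156.4 × $235 = $36,754.00
Success fee: 20% of $481,500 = $96,300.00
Total: $36,754.00 + $96,300.00 = $133,054.00

$133,054.00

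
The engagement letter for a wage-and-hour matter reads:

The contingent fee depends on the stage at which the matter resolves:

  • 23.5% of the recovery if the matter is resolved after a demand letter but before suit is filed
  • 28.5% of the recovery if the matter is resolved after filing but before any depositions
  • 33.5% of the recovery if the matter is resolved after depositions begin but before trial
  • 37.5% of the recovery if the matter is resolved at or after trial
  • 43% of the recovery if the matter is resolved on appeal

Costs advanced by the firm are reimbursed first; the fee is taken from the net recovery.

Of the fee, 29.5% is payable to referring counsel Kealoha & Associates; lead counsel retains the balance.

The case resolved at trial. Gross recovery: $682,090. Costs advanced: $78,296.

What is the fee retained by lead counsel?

$159,628.04

Fee base (net of costs): $682,090 − $78,296 = $603,794
The matter resolved at trial, so the 37.5% rate applies.
$603,794 × 37.5% = $226,422.75
Referral share: 29.5% of $226,422.75 = $66,794.71; lead counsel retains $226,422.75 − $66,794.71 = $159,628.04.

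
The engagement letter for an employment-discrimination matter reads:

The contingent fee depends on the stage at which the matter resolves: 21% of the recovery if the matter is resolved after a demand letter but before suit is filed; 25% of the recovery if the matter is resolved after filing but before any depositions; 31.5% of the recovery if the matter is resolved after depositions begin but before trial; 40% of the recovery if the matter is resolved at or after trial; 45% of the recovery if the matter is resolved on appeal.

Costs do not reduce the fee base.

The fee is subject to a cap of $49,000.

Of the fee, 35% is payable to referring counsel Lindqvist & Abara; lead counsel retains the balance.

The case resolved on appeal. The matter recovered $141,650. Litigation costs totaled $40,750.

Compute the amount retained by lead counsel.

Fee base is the gross recovery, $141,650; costs are reimbursed separately.
The matter resolved on appeal, so the 45% rate applies.
$141,650 × 45% = $63,742.50
$63,742.50 exceeds the $49,000 cap, so the fee is capped at $49,000.00.
Referral share: 35% of $49,000.00 = $17,150.00; lead counsel retains $49,000.00 − $17,150.00 = $31,850.00.

$31,850.00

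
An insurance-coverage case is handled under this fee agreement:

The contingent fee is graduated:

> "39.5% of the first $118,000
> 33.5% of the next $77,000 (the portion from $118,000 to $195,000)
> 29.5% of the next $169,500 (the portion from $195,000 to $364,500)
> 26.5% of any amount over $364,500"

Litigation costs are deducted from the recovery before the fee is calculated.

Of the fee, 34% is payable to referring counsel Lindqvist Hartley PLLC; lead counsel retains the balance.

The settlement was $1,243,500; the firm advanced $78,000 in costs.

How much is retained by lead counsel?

Fee base (net of costs): $1,243,500 − $78,000 = $1,165,500
First $118,000 at 39.5% = $46,610.00
Next $77,000 at 33.5% = $25,795.00
Next $169,500 at 29.5% = $50,002.50
Remaining $801,000 at 26.5% = $212,265.00
Fee: $46,610.00 + $25,795.00 + $50,002.50 + $212,265.00 = $334,672.50
Referral share: 34% of $334,672.50 = $113,788.65; lead counsel retains $334,672.50 − $113,788.65 = $220,883.85.

$220,883.85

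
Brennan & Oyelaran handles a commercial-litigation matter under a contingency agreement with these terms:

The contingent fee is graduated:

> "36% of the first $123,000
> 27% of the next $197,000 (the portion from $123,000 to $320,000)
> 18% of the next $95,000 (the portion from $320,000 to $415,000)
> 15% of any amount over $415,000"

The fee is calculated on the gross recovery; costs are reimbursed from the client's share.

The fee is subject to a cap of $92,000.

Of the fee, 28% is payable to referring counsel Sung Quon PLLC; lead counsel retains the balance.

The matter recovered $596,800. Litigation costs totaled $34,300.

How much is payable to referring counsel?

$25,760.00

Fee base is the gross recovery, $596,800; costs are reimbursed separately.
First $123,000 at 36% = $44,280.00
Next $197,000 at 27% = $53,190.00
Next $95,000 at 18% = $17,100.00
Remaining $181,800 at 15% = $27,270.00
Fee: $44,280.00 + $53,190.00 + $17,100.00 + $27,270.00 = $141,840.00
$141,840.00 exceeds the $92,000 cap, so the fee is capped at $92,000.00.
Referral share: 28% of $92,000.00 = $25,760.00; lead counsel retains $92,000.00 − $25,760.00 = $66,240.00.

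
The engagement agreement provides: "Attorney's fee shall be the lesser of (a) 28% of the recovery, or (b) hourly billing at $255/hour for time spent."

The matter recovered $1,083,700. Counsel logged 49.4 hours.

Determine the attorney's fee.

(a) 28% of $1,083,700 = $303,436.00
(b) 49.4 × $255 = $12,597.00
The lesser is (b): $12,597.00.

$12,597.00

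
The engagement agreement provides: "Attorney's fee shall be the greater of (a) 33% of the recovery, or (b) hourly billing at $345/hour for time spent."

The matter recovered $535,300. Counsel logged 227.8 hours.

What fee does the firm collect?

$176,649.00

(a) 33% of $535,300 = $176,649.00
(b) 227.8 × $345 = $78,591.00
The greater is (a): $176,649.00.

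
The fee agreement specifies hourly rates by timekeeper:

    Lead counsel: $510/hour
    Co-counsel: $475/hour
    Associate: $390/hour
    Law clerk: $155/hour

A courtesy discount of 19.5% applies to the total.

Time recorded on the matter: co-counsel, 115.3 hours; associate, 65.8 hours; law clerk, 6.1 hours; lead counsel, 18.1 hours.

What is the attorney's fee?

Lead counsel: 18.1 × $510 = $9,231.00
Co-counsel: 115.3 × $475 = $54,767.50
Associate: 65.8 × $390 = $25,662.00
Law clerk: 6.1 × $155 = $945.50
Subtotal: $90,606.00
Less 19.5% discount: −$17,668.17
Total: $90,606.00 − $17,668.17 = $72,937.83

$72,937.83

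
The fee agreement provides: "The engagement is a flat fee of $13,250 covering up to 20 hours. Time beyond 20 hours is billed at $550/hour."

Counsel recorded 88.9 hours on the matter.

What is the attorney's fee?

$51,145.00

Flat fee: $13,250.00
Excess hours: 88.9 − 20 = 68.9
Overrun: 68.9 × $550 = $37,895.00
Total: $13,250.00 + $37,895.00 = $51,145.00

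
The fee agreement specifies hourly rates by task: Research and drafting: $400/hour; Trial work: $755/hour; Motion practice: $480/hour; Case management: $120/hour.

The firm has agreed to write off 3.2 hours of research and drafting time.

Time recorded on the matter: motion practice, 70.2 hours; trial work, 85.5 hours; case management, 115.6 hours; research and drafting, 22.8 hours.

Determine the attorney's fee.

$119,960.50

Research and drafting: 22.8 × $400 = $9,120.00
Trial work: 85.5 × $755 = $64,552.50
Motion practice: 70.2 × $480 = $33,696.00
Case management: 115.6 × $120 = $13,872.00
Subtotal: $121,240.50
Write-off: 3.2 × $400 = $1,280.00
Total: $121,240.50 − $1,280.00 = $119,960.50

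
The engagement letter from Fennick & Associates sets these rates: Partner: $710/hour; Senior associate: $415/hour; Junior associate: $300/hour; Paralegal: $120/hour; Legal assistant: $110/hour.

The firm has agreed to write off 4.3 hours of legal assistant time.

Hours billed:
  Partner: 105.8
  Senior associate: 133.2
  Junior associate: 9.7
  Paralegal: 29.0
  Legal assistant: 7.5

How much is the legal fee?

Partner: 105.8 × $710 = $75,118.00
Senior associate: 133.2 × $415 = $55,278.00
Junior associate: 9.7 × $300 = $2,910.00
Paralegal: 29.0 × $120 = $3,480.00
Legal assistant: 7.5 × $110 = $825.00
Subtotal: $137,611.00
Write-off: 4.3 × $110 = $473.00
Total: $137,611.00 − $473.00 = $137,138.00

$137,138.00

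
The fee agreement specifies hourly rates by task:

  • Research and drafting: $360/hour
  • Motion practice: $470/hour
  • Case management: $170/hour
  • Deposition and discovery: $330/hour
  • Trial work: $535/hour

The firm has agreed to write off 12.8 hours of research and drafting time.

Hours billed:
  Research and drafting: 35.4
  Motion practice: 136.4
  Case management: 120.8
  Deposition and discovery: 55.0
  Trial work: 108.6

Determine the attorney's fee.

Research and drafting: 35.4 × $360 = $12,744.00
Motion practice: 136.4 × $470 = $64,108.00
Case management: 120.8 × $170 = $20,536.00
Deposition and discovery: 55.0 × $330 = $18,150.00
Trial work: 108.6 × $535 = $58,101.00
Subtotal: $173,639.00
Write-off: 12.8 × $360 = $4,608.00
Total: $173,639.00 − $4,608.00 = $169,031.00

$169,031.00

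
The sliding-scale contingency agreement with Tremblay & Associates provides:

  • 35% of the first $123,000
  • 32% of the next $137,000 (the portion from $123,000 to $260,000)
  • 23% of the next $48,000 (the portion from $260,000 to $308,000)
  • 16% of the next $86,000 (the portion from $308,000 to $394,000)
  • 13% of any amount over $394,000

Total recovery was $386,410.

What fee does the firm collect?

First $123,000 at 35% = $43,050.00
Next $137,000 at 32% = $43,840.00
Next $48,000 at 23% = $11,040.00
Remaining $78,410 at 16% = $12,545.60
Fee: $43,050.00 + $43,840.00 + $11,040.00 + $12,545.60 = $110,475.60

$110,475.60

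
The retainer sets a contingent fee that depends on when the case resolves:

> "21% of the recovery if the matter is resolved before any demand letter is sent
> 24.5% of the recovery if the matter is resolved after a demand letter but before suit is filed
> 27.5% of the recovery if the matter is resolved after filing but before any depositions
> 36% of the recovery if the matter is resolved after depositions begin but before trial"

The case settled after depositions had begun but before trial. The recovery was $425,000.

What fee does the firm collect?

The matter settled after depositions had begun but before trial, so the 36% rate applies.
$425,000 × 36% = $153,000.00

$153,000.00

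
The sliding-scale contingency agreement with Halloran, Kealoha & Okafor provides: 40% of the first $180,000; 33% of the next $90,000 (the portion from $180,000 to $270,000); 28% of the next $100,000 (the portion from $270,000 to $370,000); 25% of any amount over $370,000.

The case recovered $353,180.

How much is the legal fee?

$124,990.40

First $180,000 at 40% = $72,000.00
Next $90,000 at 33% = $29,700.00
Remaining $83,180 at 28% = $23,290.40
Fee: $72,000.00 + $29,700.00 + $23,290.40 = $124,990.40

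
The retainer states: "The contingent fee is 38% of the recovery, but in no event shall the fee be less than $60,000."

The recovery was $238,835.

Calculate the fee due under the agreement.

38% of $238,835 = $90,757.30
That exceeds the $60,000 minimum.

$90,757.30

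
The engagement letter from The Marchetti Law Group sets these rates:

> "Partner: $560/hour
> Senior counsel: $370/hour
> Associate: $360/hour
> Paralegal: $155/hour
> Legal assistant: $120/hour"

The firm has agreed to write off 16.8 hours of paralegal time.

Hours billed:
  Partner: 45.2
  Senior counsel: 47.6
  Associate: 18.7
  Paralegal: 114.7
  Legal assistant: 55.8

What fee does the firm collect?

$71,526.50

Partner: 45.2 × $560 = $25,312.00
Senior counsel: 47.6 × $370 = $17,612.00
Associate: 18.7 × $360 = $6,732.00
Paralegal: 114.7 × $155 = $17,778.50
Legal assistant: 55.8 × $120 = $6,696.00
Subtotal: $74,130.50
Write-off: 16.8 × $155 = $2,604.00
Total: $74,130.50 − $2,604.00 = $71,526.50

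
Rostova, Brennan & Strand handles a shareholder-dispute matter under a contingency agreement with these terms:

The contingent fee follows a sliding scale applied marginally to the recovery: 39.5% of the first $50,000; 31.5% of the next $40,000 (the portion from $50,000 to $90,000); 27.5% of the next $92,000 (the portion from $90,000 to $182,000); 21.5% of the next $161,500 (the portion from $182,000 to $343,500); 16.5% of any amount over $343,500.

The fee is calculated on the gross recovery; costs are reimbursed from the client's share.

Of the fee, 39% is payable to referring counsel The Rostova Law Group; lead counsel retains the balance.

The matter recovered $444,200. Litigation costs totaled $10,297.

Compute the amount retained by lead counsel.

Fee base is the gross recovery, $444,200; costs are reimbursed separately.
First $50,000 at 39.5% = $19,750.00
Next $40,000 at 31.5% = $12,600.00
Next $92,000 at 27.5% = $25,300.00
Next $161,500 at 21.5% = $34,722.50
Remaining $100,700 at 16.5% = $16,615.50
Fee: $19,750.00 + $12,600.00 + $25,300.00 + $34,722.50 + $16,615.50 = $108,988.00
Referral share: 39% of $108,988.00 = $42,505.32; lead counsel retains $108,988.00 − $42,505.32 = $66,482.68.

$66,482.68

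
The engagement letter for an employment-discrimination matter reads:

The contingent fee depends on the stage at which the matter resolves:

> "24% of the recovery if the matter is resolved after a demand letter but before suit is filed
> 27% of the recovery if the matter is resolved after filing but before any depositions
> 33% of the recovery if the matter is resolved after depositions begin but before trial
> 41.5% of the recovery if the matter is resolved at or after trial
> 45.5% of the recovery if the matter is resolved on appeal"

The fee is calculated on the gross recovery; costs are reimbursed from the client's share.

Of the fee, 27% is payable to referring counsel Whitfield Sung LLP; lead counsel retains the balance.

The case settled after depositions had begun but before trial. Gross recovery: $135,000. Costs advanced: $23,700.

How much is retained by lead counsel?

$32,521.50

Fee base is the gross recovery, $135,000; costs are reimbursed separately.
The matter settled after depositions had begun but before trial, so the 33% rate applies.
$135,000 × 33% = $44,550.00
Referral share: 27% of $44,550.00 = $12,028.50; lead counsel retains $44,550.00 − $12,028.50 = $32,521.50.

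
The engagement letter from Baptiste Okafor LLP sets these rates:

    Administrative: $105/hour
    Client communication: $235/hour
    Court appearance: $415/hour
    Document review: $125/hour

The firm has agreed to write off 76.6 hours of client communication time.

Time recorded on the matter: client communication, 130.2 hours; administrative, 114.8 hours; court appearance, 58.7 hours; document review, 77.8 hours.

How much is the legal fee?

$58,735.50

Administrative: 114.8 × $105 = $12,054.00
Client communication: 130.2 × $235 = $30,597.00
Court appearance: 58.7 × $415 = $24,360.50
Document review: 77.8 × $125 = $9,725.00
Subtotal: $76,736.50
Write-off: 76.6 × $235 = $18,001.00
Total: $76,736.50 − $18,001.00 = $58,735.50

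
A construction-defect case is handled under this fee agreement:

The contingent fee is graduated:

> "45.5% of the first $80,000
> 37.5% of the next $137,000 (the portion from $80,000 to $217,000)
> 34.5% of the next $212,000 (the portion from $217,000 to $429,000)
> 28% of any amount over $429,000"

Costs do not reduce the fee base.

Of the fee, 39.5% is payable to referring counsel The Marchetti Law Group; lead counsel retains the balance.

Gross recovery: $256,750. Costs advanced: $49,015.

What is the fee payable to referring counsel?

$40,088.06

Fee base is the gross recovery, $256,750; costs are reimbursed separately.
First $80,000 at 45.5% = $36,400.00
Next $137,000 at 37.5% = $51,375.00
Remaining $39,750 at 34.5% = $13,713.75
Fee: $36,400.00 + $51,375.00 + $13,713.75 = $101,488.75
Referral share: 39.5% of $101,488.75 = $40,088.06; lead counsel retains $101,488.75 − $40,088.06 = $61,400.69.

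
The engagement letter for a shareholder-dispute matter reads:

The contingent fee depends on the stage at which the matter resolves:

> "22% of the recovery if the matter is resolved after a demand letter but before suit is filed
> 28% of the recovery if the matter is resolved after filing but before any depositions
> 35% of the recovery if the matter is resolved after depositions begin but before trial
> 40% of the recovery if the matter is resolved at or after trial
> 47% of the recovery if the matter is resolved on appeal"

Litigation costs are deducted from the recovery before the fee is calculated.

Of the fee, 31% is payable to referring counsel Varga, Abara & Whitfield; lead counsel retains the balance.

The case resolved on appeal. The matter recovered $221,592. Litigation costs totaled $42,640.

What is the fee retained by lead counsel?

$58,034.13

Fee base (net of costs): $221,592 − $42,640 = $178,952
The matter resolved on appeal, so the 47% rate applies.
$178,952 × 47% = $84,107.44
Referral share: 31% of $84,107.44 = $26,073.31; lead counsel retains $84,107.44 − $26,073.31 = $58,034.13.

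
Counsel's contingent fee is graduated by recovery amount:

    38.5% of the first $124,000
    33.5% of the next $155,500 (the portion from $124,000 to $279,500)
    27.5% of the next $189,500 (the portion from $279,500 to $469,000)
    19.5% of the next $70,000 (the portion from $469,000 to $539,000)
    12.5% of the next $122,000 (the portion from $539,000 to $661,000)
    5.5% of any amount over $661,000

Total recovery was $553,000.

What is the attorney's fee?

First $124,000 at 38.5% = $47,740.00
Next $155,500 at 33.5% = $52,092.50
Next $189,500 at 27.5% = $52,112.50
Next $70,000 at 19.5% = $13,650.00
Remaining $14,000 at 12.5% = $1,750.00
Fee: $47,740.00 + $52,092.50 + $52,112.50 + $13,650.00 + $1,750.00 = $167,345.00

$167,345.00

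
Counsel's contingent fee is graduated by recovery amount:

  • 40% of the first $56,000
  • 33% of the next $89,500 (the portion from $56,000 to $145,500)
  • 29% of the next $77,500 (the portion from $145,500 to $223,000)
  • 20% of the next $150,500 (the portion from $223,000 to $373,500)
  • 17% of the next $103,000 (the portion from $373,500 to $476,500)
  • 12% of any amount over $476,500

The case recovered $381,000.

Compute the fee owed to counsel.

First $56,000 at 40% = $22,400.00
Next $89,500 at 33% = $29,535.00
Next $77,500 at 29% = $22,475.00
Next $150,500 at 20% = $30,100.00
Remaining $7,500 at 17% = $1,275.00
Fee: $22,400.00 + $29,535.00 + $22,475.00 + $30,100.00 + $1,275.00 = $105,785.00

$105,785.00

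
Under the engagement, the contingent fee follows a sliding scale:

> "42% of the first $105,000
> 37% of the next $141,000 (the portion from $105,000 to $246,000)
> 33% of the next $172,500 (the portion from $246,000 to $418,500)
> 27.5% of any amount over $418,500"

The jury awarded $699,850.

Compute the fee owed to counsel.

First $105,000 at 42% = $44,100.00
Next $141,000 at 37% = $52,170.00
Next $172,500 at 33% = $56,925.00
Remaining $281,350 at 27.5% = $77,371.25
Fee: $44,100.00 + $52,170.00 + $56,925.00 + $77,371.25 = $230,566.25

$230,566.25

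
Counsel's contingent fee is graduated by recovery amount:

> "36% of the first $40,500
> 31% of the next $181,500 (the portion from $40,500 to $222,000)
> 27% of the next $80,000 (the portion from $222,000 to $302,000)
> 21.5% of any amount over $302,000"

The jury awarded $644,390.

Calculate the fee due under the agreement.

$166,058.85

First $40,500 at 36% = $14,580.00
Next $181,500 at 31% = $56,265.00
Next $80,000 at 27% = $21,600.00
Remaining $342,390 at 21.5% = $73,613.85
Fee: $14,580.00 + $56,265.00 + $21,600.00 + $73,613.85 = $166,058.85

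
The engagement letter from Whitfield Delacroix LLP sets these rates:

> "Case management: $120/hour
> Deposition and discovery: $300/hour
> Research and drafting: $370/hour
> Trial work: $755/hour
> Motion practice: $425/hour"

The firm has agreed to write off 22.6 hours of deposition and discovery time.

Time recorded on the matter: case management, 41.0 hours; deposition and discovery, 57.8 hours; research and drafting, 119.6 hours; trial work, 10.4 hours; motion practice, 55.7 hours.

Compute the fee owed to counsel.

Case management: 41.0 × $120 = $4,920.00
Deposition and discovery: 57.8 × $300 = $17,340.00
Research and drafting: 119.6 × $370 = $44,252.00
Trial work: 10.4 × $755 = $7,852.00
Motion practice: 55.7 × $425 = $23,672.50
Subtotal: $98,036.50
Write-off: 22.6 × $300 = $6,780.00
Total: $98,036.50 − $6,780.00 = $91,256.50

$91,256.50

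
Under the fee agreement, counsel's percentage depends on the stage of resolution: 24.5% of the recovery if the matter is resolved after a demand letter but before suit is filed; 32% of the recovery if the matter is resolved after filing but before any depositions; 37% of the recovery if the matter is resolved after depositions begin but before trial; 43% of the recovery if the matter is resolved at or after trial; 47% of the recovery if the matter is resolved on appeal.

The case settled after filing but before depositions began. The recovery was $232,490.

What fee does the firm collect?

$74,396.80

The matter settled after filing but before depositions began, so the 32% rate applies.
$232,490 × 32% = $74,396.80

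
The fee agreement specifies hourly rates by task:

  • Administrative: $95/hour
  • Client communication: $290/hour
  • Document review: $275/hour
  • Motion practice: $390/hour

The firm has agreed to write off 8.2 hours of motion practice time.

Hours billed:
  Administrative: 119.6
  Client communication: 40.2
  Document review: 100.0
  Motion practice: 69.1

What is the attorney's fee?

$74,271.00

Administrative: 119.6 × $95 = $11,362.00
Client communication: 40.2 × $290 = $11,658.00
Document review: 100.0 × $275 = $27,500.00
Motion practice: 69.1 × $390 = $26,949.00
Subtotal: $77,469.00
Write-off: 8.2 × $390 = $3,198.00
Total: $77,469.00 − $3,198.00 = $74,271.00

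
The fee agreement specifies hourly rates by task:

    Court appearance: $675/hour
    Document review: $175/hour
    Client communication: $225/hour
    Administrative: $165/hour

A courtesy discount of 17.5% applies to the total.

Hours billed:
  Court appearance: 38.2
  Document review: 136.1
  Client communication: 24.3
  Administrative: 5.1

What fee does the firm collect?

Court appearance: 38.2 × $675 = $25,785.00
Document review: 136.1 × $175 = $23,817.50
Client communication: 24.3 × $225 = $5,467.50
Administrative: 5.1 × $165 = $841.50
Subtotal: $55,911.50
Less 17.5% discount: −$9,784.51
Total: $55,911.50 − $9,784.51 = $46,126.99

$46,126.99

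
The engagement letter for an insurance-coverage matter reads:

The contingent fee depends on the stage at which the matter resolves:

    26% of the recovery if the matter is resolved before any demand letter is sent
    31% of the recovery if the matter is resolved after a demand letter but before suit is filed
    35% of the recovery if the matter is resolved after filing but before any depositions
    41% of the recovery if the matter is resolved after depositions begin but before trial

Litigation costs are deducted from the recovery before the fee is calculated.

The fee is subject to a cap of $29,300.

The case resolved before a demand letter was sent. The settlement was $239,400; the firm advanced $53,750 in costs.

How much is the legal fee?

$29,300.00

Fee base (net of costs): $239,400 − $53,750 = $185,650
The matter resolved before a demand letter was sent, so the 26% rate applies.
$185,650 × 26% = $48,269.00
$48,269.00 exceeds the $29,300 cap, so the fee is capped at $29,300.00.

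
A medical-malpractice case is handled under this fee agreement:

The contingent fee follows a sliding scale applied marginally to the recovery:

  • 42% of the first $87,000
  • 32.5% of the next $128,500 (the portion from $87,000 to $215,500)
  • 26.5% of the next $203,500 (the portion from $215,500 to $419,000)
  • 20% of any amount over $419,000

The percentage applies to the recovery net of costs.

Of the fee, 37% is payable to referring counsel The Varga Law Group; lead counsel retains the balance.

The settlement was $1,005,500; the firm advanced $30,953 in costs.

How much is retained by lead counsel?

$153,303.82

Fee base (net of costs): $1,005,500 − $30,953 = $974,547
First $87,000 at 42% = $36,540.00
Next $128,500 at 32.5% = $41,762.50
Next $203,500 at 26.5% = $53,927.50
Remaining $555,547 at 20% = $111,109.40
Fee: $36,540.00 + $41,762.50 + $53,927.50 + $111,109.40 = $243,339.40
Referral share: 37% of $243,339.40 = $90,035.58; lead counsel retains $243,339.40 − $90,035.58 = $153,303.82.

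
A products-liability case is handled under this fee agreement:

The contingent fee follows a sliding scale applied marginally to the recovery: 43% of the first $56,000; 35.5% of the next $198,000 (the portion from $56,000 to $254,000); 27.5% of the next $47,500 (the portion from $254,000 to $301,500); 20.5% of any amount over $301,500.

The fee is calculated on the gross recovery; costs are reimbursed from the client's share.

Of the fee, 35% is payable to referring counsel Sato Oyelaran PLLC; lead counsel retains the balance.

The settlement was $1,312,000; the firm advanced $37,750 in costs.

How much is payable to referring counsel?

$110,104.75

Fee base is the gross recovery, $1,312,000; costs are reimbursed separately.
First $56,000 at 43% = $24,080.00
Next $198,000 at 35.5% = $70,290.00
Next $47,500 at 27.5% = $13,062.50
Remaining $1,010,500 at 20.5% = $207,152.50
Fee: $24,080.00 + $70,290.00 + $13,062.50 + $207,152.50 = $314,585.00
Referral share: 35% of $314,585.00 = $110,104.75; lead counsel retains $314,585.00 − $110,104.75 = $204,480.25.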